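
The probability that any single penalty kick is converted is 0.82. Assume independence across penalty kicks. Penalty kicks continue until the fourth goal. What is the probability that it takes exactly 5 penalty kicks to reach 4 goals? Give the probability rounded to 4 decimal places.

0.3255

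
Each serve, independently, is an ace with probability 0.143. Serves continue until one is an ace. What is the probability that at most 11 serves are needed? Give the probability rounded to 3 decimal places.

Y = number of serves to the first success; geometric, p = 0.143.
P(Y ≤ 11) = 1 − (1−p)^11 = 1 − 0.18314 = 0.81686

0.817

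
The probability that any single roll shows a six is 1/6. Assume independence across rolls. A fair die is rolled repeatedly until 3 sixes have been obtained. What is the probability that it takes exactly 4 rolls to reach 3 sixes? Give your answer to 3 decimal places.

Y = trial on which the third success occurs; negative binomial, r=3, p=0.166667.
P(Y=4) = C(3,2) · p^3 · (1−p)^1
= 3 · 0.0046296 · 0.83333 = 0.01157

0.012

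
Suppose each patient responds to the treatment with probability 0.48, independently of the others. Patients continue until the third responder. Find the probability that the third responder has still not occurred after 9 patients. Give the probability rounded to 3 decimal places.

0.111

Needing more than 9 patients ⇔ fewer than 3 successes in the first 9. With X ~ Binomial(9, 0.48), P(Y > 9) = P(X ≤ 2).
  k=0: C(9,0)·0.48^0·0.52^9 = 0.00278
  k=1: C(9,1)·0.48^1·0.52^8 = 0.02309
  k=2: C(9,2)·0.48^2·0.52^7 = 0.08527
P(X ≤ 2) = 0.11115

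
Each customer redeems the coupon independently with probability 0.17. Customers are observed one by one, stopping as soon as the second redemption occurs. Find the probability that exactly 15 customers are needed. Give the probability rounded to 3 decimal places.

0.036

Y = trial on which the second success occurs; negative binomial, r=2, p=0.17.
P(Y=15) = C(14,1) · p^2 · (1−p)^13
= 14 · 0.0289 · 0.088719 = 0.03590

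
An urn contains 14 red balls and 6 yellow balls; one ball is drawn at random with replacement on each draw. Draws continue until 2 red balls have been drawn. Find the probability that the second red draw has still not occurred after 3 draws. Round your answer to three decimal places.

0.216

Needing more than 3 draws ⇔ fewer than 2 successes in the first 3. With X ~ Binomial(3, 0.70), P(Y > 3) = P(X ≤ 1).
  k=0: C(3,0)·0.70^0·0.30^3 = 0.02700
  k=1: C(3,1)·0.70^1·0.30^2 = 0.18900
P(X ≤ 1) = 0.21600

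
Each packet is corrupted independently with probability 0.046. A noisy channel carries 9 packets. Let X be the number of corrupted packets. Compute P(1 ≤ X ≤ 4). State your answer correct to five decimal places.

0.34544

X ~ Binomial(9, 0.046); P(1 ≤ X ≤ 4) = Σ C(9,k) p^k (1−p)^(9−k) over k:
  k=1: C(9,1)·0.046^1·0.954^8 = 0.2840451
  k=2: C(9,2)·0.046^2·0.954^7 = 0.0547844
  k=3: C(9,3)·0.046^3·0.954^6 = 0.0061637
  k=4: C(9,4)·0.046^4·0.954^5 = 0.0004458
Total = 0.3454390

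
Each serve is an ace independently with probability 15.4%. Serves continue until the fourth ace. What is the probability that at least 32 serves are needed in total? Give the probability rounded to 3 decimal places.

0.276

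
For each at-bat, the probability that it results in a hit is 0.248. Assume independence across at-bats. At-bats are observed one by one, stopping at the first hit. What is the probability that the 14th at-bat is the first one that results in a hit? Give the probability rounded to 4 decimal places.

0.0061

Geometric (trials to first success), p = 0.248.
P(Y = 14) = (1−p)^13 · p = 0.024594 · 0.248 = 0.006099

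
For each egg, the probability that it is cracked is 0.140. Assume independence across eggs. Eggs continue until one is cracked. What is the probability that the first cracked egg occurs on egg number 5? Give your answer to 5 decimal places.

Geometric (trials to first success), p = 0.14.
P(Y = 5) = (1−p)^4 · p = 0.54701 · 0.14 = 0.0765811

0.07658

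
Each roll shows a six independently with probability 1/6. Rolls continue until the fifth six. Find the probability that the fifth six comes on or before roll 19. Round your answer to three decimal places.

0.199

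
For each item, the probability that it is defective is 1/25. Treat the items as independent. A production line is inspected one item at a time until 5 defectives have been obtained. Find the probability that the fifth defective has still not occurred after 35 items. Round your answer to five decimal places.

Needing more than 35 items ⇔ fewer than 5 successes in the first 35. With X ~ Binomial(35, 0.04), P(Y > 35) = P(X ≤ 4).
  k=0: C(35,0)·0.04^0·0.96^35 = 0.2396035
  k=1: C(35,1)·0.04^1·0.96^34 = 0.3494218
  k=2: C(35,2)·0.04^2·0.96^33 = 0.2475071
  k=3: C(35,3)·0.04^3·0.96^32 = 0.1134407
  k=4: C(35,4)·0.04^4·0.96^31 = 0.0378136
P(X ≤ 4) = 0.9877867

0.98779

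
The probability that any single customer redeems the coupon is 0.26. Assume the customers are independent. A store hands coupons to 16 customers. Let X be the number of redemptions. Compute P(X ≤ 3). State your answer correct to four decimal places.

0.3697

X ~ Binomial(16, 0.26); P(X ≤ 3) = Σ C(16,k) p^k (1−p)^(16−k) over k:
  k=0: C(16,0)·0.26^0·0.74^16 = 0.008086
  k=1: C(16,1)·0.26^1·0.74^15 = 0.045454
  k=2: C(16,2)·0.26^2·0.74^14 = 0.119777
  k=3: C(16,3)·0.26^3·0.74^13 = 0.196390
Total = 0.369706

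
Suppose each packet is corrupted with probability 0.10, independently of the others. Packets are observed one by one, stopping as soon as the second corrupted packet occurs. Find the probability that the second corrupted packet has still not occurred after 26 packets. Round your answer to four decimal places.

0.2513

Needing more than 26 packets ⇔ fewer than 2 successes in the first 26. With X ~ Binomial(26, 0.10), P(Y > 26) = P(X ≤ 1).
  k=0: C(26,0)·0.10^0·0.90^26 = 0.064611
  k=1: C(26,1)·0.10^1·0.90^25 = 0.186653
P(X ≤ 1) = 0.251264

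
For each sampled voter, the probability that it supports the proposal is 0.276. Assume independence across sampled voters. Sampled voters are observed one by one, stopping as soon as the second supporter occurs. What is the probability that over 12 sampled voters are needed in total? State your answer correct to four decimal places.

0.1156

Needing more than 12 sampled voters ⇔ fewer than 2 successes in the first 12. With X ~ Binomial(12, 0.276), P(Y > 12) = P(X ≤ 1).
  k=0: C(12,0)·0.276^0·0.724^12 = 0.020743
  k=1: C(12,1)·0.276^1·0.724^11 = 0.094889
P(X ≤ 1) = 0.115631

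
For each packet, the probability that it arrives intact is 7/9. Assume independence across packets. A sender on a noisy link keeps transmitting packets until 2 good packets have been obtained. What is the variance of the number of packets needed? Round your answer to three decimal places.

Y = total packets until the second success; negative binomial with r=2, p=0.777778.
Var(Y) = r(1−p)/p² = 2·0.222222 / 0.777778² = 0.73469

0.735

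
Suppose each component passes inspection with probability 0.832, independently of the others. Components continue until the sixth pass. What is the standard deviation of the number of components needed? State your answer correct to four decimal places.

1.2067

Y = total components until the sixth success; negative binomial with r=6, p=0.832.
SD(Y) = √[r(1−p)/p²] = √(1.456176) = 1.206721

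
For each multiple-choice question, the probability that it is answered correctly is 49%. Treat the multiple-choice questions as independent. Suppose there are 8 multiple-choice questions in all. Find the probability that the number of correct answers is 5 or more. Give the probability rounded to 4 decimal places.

X ~ Binomial(8, 0.49); P(X ≥ 5) = Σ C(8,k) p^k (1−p)^(8−k) over k:
  k=5: C(8,5)·0.49^5·0.51^3 = 0.209835
  k=6: C(8,6)·0.49^6·0.51^2 = 0.100803
  k=7: C(8,7)·0.49^7·0.51^1 = 0.027672
  k=8: C(8,8)·0.49^8·0.51^0 = 0.003323
Total = 0.341634

0.3416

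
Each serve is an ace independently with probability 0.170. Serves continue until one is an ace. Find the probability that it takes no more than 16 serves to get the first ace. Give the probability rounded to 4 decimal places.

0.9493

Y = number of serves to the first success; geometric, p = 0.17.
P(Y ≤ 16) = 1 − (1−p)^16 = 1 − 0.050728 = 0.949272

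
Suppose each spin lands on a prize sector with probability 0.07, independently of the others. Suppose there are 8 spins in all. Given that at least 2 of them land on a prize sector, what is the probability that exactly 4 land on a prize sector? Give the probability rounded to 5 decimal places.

0.01215

X ~ Binomial(8, 0.07). Want P(X=4 | X≥2) = P(X=4) / P(X≥2).
P(X=4) = C(8,4)·0.07^4·0.93^4 = 0.0012573
P(X≥2) = 1 − 0.5595818 − 0.3369525 = 0.1034657
Ratio = 0.0012573 / 0.1034657 = 0.0121514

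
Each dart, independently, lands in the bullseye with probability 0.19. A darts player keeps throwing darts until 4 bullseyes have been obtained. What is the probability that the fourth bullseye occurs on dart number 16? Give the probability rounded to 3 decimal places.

Y = trial on which the fourth success occurs; negative binomial, r=4, p=0.19.
P(Y=16) = C(15,3) · p^4 · (1−p)^12
= 455 · 0.0013032 · 0.079766 = 0.04730

0.047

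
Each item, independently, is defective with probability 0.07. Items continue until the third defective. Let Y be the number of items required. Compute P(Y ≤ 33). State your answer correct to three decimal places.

Finishing within 33 items ⇔ at least 3 successes in the first 33. With X ~ Binomial(33, 0.07), P(Y ≤ 33) = 1 − P(X ≤ 2).
  k=0: C(33,0)·0.07^0·0.93^33 = 0.09119
  k=1: C(33,1)·0.07^1·0.93^32 = 0.22650
  k=2: C(33,2)·0.07^2·0.93^31 = 0.27277
1 − 0.59046 = 0.40954

0.410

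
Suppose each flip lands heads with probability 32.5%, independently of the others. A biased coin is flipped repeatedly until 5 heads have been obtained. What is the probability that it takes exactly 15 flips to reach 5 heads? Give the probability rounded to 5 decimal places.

Y = trial on which the fifth success occurs; negative binomial, r=5, p=0.325.
P(Y=15) = C(14,4) · p^5 · (1−p)^10
= 1001 · 0.0036259 · 0.019635 = 0.0712670

0.07127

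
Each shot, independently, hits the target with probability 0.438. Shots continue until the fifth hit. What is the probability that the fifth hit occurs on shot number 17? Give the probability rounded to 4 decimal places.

0.0291

Y = trial on which the fifth success occurs; negative binomial, r=5, p=0.438.
P(Y=17) = C(16,4) · p^5 · (1−p)^12
= 1820 · 0.01612 · 0.00099274 = 0.029126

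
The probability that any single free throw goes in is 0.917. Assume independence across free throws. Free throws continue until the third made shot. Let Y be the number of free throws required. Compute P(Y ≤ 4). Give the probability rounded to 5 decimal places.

Finishing within 4 free throws ⇔ at least 3 successes in the first 4. With X ~ Binomial(4, 0.917), P(Y ≤ 4) = 1 − P(X ≤ 2).
  k=0: C(4,0)·0.917^0·0.083^4 = 0.0000475
  k=1: C(4,1)·0.917^1·0.083^3 = 0.0020973
  k=2: C(4,2)·0.917^2·0.083^2 = 0.0347573
1 − 0.0369021 = 0.9630979

0.96310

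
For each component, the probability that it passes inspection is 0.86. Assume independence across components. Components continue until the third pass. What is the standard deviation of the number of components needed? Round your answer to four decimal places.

Y = total components until the third success; negative binomial with r=3, p=0.86.
SD(Y) = √[r(1−p)/p²] = √(0.567875) = 0.753574

0.7536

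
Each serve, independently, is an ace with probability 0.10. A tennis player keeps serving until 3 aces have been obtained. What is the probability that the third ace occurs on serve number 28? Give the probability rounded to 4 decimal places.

Y = trial on which the third success occurs; negative binomial, r=3, p=0.10.
P(Y=28) = C(27,2) · p^3 · (1−p)^25
= 351 · 0.001 · 0.07179 = 0.025198

0.0252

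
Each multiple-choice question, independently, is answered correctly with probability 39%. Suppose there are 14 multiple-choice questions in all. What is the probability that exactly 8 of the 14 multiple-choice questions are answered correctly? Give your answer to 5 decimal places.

0.08280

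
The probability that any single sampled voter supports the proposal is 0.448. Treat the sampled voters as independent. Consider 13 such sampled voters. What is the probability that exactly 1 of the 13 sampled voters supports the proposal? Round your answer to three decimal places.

0.005

X ~ Binomial(n=13, p=0.448).
P(X=1) = C(13,1) · p^1 · (1−p)^12
= 13 · 0.448 · 0.00080033 = 0.00466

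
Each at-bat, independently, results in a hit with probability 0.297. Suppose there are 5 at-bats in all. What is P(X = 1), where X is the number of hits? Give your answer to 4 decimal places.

0.3627

X ~ Binomial(n=5, p=0.297).
P(X=1) = C(5,1) · p^1 · (1−p)^4
= 5 · 0.297 · 0.24424 = 0.362700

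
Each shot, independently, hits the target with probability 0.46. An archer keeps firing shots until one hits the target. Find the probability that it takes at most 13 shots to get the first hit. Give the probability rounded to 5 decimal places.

0.99967

Y = number of shots to the first success; geometric, p = 0.46.
P(Y ≤ 13) = 1 − (1−p)^13 = 1 − 0.0003320 = 0.9996680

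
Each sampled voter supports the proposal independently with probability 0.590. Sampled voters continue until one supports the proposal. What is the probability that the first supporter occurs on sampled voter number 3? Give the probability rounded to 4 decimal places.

0.0992

Geometric (trials to first success), p = 0.59.
P(Y = 3) = (1−p)^2 · p = 0.1681 · 0.59 = 0.099179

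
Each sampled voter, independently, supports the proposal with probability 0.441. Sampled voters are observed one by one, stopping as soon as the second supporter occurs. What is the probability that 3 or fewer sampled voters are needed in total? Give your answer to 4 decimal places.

0.4119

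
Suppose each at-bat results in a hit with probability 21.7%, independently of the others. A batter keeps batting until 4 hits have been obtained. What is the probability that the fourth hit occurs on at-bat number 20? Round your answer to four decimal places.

0.0429

Y = trial on which the fourth success occurs; negative binomial, r=4, p=0.217.
P(Y=20) = C(19,3) · p^4 · (1−p)^16
= 969 · 0.0022174 · 0.019961 = 0.042889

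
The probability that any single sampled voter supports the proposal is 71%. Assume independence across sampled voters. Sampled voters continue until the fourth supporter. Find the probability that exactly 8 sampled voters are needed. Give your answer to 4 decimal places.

Y = trial on which the fourth success occurs; negative binomial, r=4, p=0.71.
P(Y=8) = C(7,3) · p^4 · (1−p)^4
= 35 · 0.25412 · 0.0070728 = 0.062906

0.0629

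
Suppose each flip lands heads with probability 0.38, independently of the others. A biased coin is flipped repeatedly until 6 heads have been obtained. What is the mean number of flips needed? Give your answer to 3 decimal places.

15.789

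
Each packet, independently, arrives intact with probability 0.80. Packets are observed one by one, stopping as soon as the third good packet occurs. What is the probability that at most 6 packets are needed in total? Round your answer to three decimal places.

0.983

Finishing within 6 packets ⇔ at least 3 successes in the first 6. With X ~ Binomial(6, 0.80), P(Y ≤ 6) = 1 − P(X ≤ 2).
  k=0: C(6,0)·0.80^0·0.20^6 = 0.00006
  k=1: C(6,1)·0.80^1·0.20^5 = 0.00154
  k=2: C(6,2)·0.80^2·0.20^4 = 0.01536
1 − 0.01696 = 0.98304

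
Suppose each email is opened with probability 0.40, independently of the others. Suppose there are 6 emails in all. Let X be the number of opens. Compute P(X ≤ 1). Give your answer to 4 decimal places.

0.2333

X ~ Binomial(6, 0.40); P(X ≤ 1) = Σ C(6,k) p^k (1−p)^(6−k) over k:
  k=0: C(6,0)·0.40^0·0.60^6 = 0.046656
  k=1: C(6,1)·0.40^1·0.60^5 = 0.186624
Total = 0.233280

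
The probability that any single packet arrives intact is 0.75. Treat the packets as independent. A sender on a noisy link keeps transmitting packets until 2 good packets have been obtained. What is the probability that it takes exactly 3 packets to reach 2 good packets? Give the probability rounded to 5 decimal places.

Y = trial on which the second success occurs; negative binomial, r=2, p=0.75.
P(Y=3) = C(2,1) · p^2 · (1−p)^1
= 2 · 0.5625 · 0.25 = 0.2812500

0.28125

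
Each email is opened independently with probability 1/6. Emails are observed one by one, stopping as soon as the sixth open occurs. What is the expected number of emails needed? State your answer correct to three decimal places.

36.000

Y = total emails until the sixth success; negative binomial with r=6, p=0.166667.
E[Y] = r / p = 6 / 0.166667 = 36.00000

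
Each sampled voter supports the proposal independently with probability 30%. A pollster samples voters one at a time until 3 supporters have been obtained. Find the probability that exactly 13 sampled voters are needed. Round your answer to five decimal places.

Y = trial on which the third success occurs; negative binomial, r=3, p=0.30.
P(Y=13) = C(12,2) · p^3 · (1−p)^10
= 66 · 0.027 · 0.028248 = 0.0503371

0.05034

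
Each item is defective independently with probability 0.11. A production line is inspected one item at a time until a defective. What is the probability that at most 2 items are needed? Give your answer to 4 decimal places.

0.2079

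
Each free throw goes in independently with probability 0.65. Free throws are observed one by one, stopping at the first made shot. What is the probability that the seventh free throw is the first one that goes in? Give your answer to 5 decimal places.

0.00119

Geometric (trials to first success), p = 0.65.
P(Y = 7) = (1−p)^6 · p = 0.0018383 · 0.65 = 0.0011949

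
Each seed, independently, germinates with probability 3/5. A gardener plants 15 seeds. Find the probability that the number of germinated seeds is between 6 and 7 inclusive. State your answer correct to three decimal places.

0.179

X ~ Binomial(15, 0.60); P(6 ≤ X ≤ 7) = Σ C(15,k) p^k (1−p)^(15−k) over k:
  k=6: C(15,6)·0.60^6·0.40^9 = 0.06121
  k=7: C(15,7)·0.60^7·0.40^8 = 0.11806
Total = 0.17927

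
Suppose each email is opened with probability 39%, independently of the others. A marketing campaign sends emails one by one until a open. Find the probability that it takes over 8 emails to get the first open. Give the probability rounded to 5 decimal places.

Y = number of emails to the first success; geometric, p = 0.39.
P(Y > 8) = P(first 8 all fail) = (1−p)^8 = 0.0191707

0.01917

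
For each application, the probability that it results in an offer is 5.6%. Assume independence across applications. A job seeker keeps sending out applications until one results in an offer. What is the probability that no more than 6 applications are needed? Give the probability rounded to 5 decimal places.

0.29233

Y = number of applications to the first success; geometric, p = 0.056.
P(Y ≤ 6) = 1 − (1−p)^6 = 1 − 0.7076719 = 0.2923281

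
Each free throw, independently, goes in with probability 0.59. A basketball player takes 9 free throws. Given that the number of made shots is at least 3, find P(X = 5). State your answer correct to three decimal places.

0.262

X ~ Binomial(9, 0.59). Want P(X=5 | X≥3) = P(X=5) / P(X≥3).
P(X=5) = C(9,5)·0.59^5·0.41^4 = 0.25455
P(X≥3) = 1 − 0.00033 − 0.00424 − 0.02441 = 0.97103
Ratio = 0.25455 / 0.97103 = 0.26214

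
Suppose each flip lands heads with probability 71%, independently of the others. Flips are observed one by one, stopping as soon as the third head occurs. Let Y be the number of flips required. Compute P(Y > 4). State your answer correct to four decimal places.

Needing more than 4 flips ⇔ fewer than 3 successes in the first 4. With X ~ Binomial(4, 0.71), P(Y > 4) = P(X ≤ 2).
  k=0: C(4,0)·0.71^0·0.29^4 = 0.007073
  k=1: C(4,1)·0.71^1·0.29^3 = 0.069265
  k=2: C(4,2)·0.71^2·0.29^2 = 0.254369
P(X ≤ 2) = 0.330706

0.3307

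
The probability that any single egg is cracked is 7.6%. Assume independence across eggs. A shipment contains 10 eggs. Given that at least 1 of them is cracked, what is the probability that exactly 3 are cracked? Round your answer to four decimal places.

X ~ Binomial(10, 0.076). Want P(X=3 | X≥1) = P(X=3) / P(X≥1).
P(X=3) = C(10,3)·0.076^3·0.924^7 = 0.030292
P(X≥1) = 1 − 0.453649 = 0.546351
Ratio = 0.030292 / 0.546351 = 0.055444

0.0554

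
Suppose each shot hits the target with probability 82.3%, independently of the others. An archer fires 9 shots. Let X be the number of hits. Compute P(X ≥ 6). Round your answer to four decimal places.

0.9417

X ~ Binomial(9, 0.823); P(X ≥ 6) = Σ C(9,k) p^k (1−p)^(9−k) over k:
  k=6: C(9,6)·0.823^6·0.177^3 = 0.144743
  k=7: C(9,7)·0.823^7·0.177^2 = 0.288435
  k=8: C(9,8)·0.823^8·0.177^1 = 0.335285
  k=9: C(9,9)·0.823^9·0.177^0 = 0.173220
Total = 0.941684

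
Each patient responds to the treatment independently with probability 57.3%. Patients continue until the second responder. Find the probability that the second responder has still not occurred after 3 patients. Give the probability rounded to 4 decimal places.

0.3913

Needing more than 3 patients ⇔ fewer than 2 successes in the first 3. With X ~ Binomial(3, 0.573), P(Y > 3) = P(X ≤ 1).
  k=0: C(3,0)·0.573^0·0.427^3 = 0.077854
  k=1: C(3,1)·0.573^1·0.427^2 = 0.313424
P(X ≤ 1) = 0.391278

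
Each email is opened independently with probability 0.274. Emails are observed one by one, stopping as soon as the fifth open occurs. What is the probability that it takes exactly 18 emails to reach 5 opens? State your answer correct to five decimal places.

0.05721

Y = trial on which the fifth success occurs; negative binomial, r=5, p=0.274.
P(Y=18) = C(17,4) · p^5 · (1−p)^13
= 2380 · 0.0015444 · 0.015566 = 0.0572145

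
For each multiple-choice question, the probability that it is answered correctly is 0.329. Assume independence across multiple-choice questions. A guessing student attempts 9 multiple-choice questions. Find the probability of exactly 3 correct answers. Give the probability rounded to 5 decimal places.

X ~ Binomial(n=9, p=0.329).
P(X=3) = C(9,3) · p^3 · (1−p)^6
= 84 · 0.035611 · 0.091271 = 0.2730248

0.27302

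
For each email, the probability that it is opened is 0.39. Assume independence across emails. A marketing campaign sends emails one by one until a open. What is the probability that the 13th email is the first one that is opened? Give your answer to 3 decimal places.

Geometric (trials to first success), p = 0.39.
P(Y = 13) = (1−p)^12 · p = 0.0026543 · 0.39 = 0.00104

0.001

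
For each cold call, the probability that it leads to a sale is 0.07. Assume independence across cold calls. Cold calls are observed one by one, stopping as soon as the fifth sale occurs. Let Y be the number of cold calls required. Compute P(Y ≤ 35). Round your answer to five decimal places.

0.09484

Finishing within 35 cold calls ⇔ at least 5 successes in the first 35. With X ~ Binomial(35, 0.07), P(Y ≤ 35) = 1 − P(X ≤ 4).
  k=0: C(35,0)·0.07^0·0.93^35 = 0.0788684
  k=1: C(35,1)·0.07^1·0.93^34 = 0.2077717
  k=2: C(35,2)·0.07^2·0.93^33 = 0.2658584
  k=3: C(35,3)·0.07^3·0.93^32 = 0.2201193
  k=4: C(35,4)·0.07^4·0.93^31 = 0.1325450
1 − 0.9051627 = 0.0948373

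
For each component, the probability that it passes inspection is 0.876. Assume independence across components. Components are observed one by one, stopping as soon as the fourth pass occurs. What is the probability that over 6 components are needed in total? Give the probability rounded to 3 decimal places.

Needing more than 6 components ⇔ fewer than 4 successes in the first 6. With X ~ Binomial(6, 0.876), P(Y > 6) = P(X ≤ 3).
  k=0: C(6,0)·0.876^0·0.124^6 = 0.00000
  k=1: C(6,1)·0.876^1·0.124^5 = 0.00015
  k=2: C(6,2)·0.876^2·0.124^4 = 0.00272
  k=3: C(6,3)·0.876^3·0.124^3 = 0.02563
P(X ≤ 3) = 0.02851

0.029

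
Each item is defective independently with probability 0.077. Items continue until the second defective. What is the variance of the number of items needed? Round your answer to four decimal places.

Y = total items until the second success; negative binomial with r=2, p=0.077.
Var(Y) = r(1−p)/p² = 2·0.923 / 0.077² = 311.350987

311.3510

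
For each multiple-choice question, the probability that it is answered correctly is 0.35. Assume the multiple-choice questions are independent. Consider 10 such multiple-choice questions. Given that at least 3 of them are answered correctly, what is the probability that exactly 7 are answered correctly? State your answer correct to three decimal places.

X ~ Binomial(10, 0.35). Want P(X=7 | X≥3) = P(X=7) / P(X≥3).
P(X=7) = C(10,7)·0.35^7·0.65^3 = 0.02120
P(X≥3) = 1 − 0.01346 − 0.07249 − 0.17565 = 0.73839
Ratio = 0.02120 / 0.73839 = 0.02872

0.029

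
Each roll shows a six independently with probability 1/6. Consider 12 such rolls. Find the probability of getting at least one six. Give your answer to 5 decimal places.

0.88784

P(at least one) = 1 − P(none) = 1 − (1 − 0.166667)^12
= 1 − 0.1121567 = 0.8878433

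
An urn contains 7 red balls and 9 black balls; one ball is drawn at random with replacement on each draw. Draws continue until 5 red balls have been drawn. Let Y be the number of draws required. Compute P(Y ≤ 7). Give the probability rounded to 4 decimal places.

Finishing within 7 draws ⇔ at least 5 successes in the first 7. With X ~ Binomial(7, 0.4375), P(Y ≤ 7) = 1 − P(X ≤ 4).
  k=0: C(7,0)·0.4375^0·0.5625^7 = 0.017818
  k=1: C(7,1)·0.4375^1·0.5625^6 = 0.097009
  k=2: C(7,2)·0.4375^2·0.5625^5 = 0.226354
  k=3: C(7,3)·0.4375^3·0.5625^4 = 0.293422
  k=4: C(7,4)·0.4375^4·0.5625^3 = 0.228217
1 − 0.862819 = 0.137181

0.1372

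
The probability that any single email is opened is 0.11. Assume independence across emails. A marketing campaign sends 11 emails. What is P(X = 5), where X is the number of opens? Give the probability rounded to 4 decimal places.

X ~ Binomial(n=11, p=0.11).
P(X=5) = C(11,5) · p^5 · (1−p)^6
= 462 · 1.6105e-05 · 0.49698 = 0.003698

0.0037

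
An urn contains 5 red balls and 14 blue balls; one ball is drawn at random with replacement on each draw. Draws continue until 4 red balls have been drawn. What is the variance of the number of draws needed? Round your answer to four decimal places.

Y = total draws until the fourth success; negative binomial with r=4, p=0.263158.
Var(Y) = r(1−p)/p² = 4·0.736842 / 0.263158² = 42.560000

42.5600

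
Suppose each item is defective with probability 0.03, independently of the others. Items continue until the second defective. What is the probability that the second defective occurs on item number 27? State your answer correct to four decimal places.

0.0109

Y = trial on which the second success occurs; negative binomial, r=2, p=0.03.
P(Y=27) = C(26,1) · p^2 · (1−p)^25
= 26 · 0.0009 · 0.46697 = 0.010927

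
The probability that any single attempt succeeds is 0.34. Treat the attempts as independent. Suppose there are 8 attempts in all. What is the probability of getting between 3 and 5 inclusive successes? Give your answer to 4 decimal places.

X ~ Binomial(8, 0.34); P(3 ≤ X ≤ 5) = Σ C(8,k) p^k (1−p)^(8−k) over k:
  k=3: C(8,3)·0.34^3·0.66^5 = 0.275641
  k=4: C(8,4)·0.34^4·0.66^4 = 0.177496
  k=5: C(8,5)·0.34^5·0.66^3 = 0.073150
Total = 0.526288

0.5263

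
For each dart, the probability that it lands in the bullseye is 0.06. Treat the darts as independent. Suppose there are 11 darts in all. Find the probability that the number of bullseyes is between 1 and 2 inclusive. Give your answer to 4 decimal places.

X ~ Binomial(11, 0.06); P(1 ≤ X ≤ 2) = Σ C(11,k) p^k (1−p)^(11−k) over k:
  k=1: C(11,1)·0.06^1·0.94^10 = 0.355486
  k=2: C(11,2)·0.06^2·0.94^9 = 0.113453
Total = 0.468939

0.4689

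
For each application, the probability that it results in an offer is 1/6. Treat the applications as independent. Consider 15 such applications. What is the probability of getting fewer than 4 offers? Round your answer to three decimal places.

X ~ Binomial(15, 0.166667); P(X ≤ 3) = Σ C(15,k) p^k (1−p)^(15−k) over k:
  k=0: C(15,0)·0.166667^0·0.833333^15 = 0.06491
  k=1: C(15,1)·0.166667^1·0.833333^14 = 0.19472
  k=2: C(15,2)·0.166667^2·0.833333^13 = 0.27260
  k=3: C(15,3)·0.166667^3·0.833333^12 = 0.23626
Total = 0.76848

0.768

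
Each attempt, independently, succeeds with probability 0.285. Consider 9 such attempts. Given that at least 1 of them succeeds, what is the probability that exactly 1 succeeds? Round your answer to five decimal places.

X ~ Binomial(9, 0.285). Want P(X=1 | X≥1) = P(X=1) / P(X≥1).
P(X=1) = C(9,1)·0.285^1·0.715^8 = 0.1752006
P(X≥1) = 1 − 0.0488376 = 0.9511624
Ratio = 0.1752006 / 0.9511624 = 0.1841964

0.18420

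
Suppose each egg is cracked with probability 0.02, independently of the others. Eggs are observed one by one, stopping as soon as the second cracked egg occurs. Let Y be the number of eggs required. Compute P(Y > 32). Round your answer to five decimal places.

0.86601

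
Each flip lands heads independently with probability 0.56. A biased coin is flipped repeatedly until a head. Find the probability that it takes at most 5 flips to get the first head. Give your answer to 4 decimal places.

0.9835

Y = number of flips to the first success; geometric, p = 0.56.
P(Y ≤ 5) = 1 − (1−p)^5 = 1 − 0.016492 = 0.983508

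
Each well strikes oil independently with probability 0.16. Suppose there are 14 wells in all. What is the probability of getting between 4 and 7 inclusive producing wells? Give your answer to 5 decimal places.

0.17365

X ~ Binomial(14, 0.16); P(4 ≤ X ≤ 7) = Σ C(14,k) p^k (1−p)^(14−k) over k:
  k=4: C(14,4)·0.16^4·0.84^10 = 0.1147379
  k=5: C(14,5)·0.16^5·0.84^9 = 0.0437097
  k=6: C(14,6)·0.16^6·0.84^8 = 0.0124885
  k=7: C(14,7)·0.16^7·0.84^7 = 0.0027186
Total = 0.1736546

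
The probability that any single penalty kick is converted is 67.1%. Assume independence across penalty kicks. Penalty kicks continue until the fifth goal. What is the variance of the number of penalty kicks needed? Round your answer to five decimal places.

3.65360

Y = total penalty kicks until the fifth success; negative binomial with r=5, p=0.671.
Var(Y) = r(1−p)/p² = 5·0.329 / 0.671² = 3.6535989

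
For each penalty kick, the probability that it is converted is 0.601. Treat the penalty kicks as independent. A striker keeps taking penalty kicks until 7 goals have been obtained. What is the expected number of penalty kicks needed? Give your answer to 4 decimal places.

11.6473

Y = total penalty kicks until the seventh success; negative binomial with r=7, p=0.601.
E[Y] = r / p = 7 / 0.601 = 11.647255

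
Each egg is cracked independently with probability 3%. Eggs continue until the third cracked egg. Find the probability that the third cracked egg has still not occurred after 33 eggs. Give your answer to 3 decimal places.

Needing more than 33 eggs ⇔ fewer than 3 successes in the first 33. With X ~ Binomial(33, 0.03), P(Y > 33) = P(X ≤ 2).
  k=0: C(33,0)·0.03^0·0.97^33 = 0.36599
  k=1: C(33,1)·0.03^1·0.97^32 = 0.37353
  k=2: C(33,2)·0.03^2·0.97^31 = 0.18484
P(X ≤ 2) = 0.92436

0.924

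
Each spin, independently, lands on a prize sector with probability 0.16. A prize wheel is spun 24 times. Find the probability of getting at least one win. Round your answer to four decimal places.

0.9848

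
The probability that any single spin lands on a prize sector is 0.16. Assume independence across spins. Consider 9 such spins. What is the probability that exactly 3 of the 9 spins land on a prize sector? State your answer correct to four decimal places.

X ~ Binomial(n=9, p=0.16).
P(X=3) = C(9,3) · p^3 · (1−p)^6
= 84 · 0.004096 · 0.3513 = 0.120869

0.1209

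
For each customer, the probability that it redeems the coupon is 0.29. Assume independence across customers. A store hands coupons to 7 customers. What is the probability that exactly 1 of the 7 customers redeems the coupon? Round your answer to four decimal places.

X ~ Binomial(n=7, p=0.29).
P(X=1) = C(7,1) · p^1 · (1−p)^6
= 7 · 0.29 · 0.1281 = 0.260044

0.2600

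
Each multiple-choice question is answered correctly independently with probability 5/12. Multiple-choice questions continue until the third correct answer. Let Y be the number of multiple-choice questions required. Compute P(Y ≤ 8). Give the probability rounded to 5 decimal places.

Finishing within 8 multiple-choice questions ⇔ at least 3 successes in the first 8. With X ~ Binomial(8, 0.416667), P(Y ≤ 8) = 1 − P(X ≤ 2).
  k=0: C(8,0)·0.416667^0·0.583333^8 = 0.0134071
  k=1: C(8,1)·0.416667^1·0.583333^7 = 0.0766119
  k=2: C(8,2)·0.416667^2·0.583333^6 = 0.1915298
1 − 0.2815488 = 0.7184512

0.71845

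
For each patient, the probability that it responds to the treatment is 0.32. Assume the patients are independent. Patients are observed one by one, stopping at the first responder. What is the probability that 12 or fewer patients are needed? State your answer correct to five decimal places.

Y = number of patients to the first success; geometric, p = 0.32.
P(Y ≤ 12) = 1 − (1−p)^12 = 1 − 0.0097748 = 0.9902252

0.99023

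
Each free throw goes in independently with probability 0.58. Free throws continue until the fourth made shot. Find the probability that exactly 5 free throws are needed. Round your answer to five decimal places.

0.19012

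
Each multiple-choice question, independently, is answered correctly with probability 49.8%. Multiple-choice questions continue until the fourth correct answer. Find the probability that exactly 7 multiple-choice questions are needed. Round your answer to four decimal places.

Y = trial on which the fourth success occurs; negative binomial, r=4, p=0.498.
P(Y=7) = C(6,3) · p^4 · (1−p)^3
= 20 · 0.061506 · 0.12651 = 0.155618

0.1556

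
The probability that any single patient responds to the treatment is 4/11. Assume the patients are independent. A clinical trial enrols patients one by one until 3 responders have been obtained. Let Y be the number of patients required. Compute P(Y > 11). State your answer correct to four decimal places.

0.1750

Needing more than 11 patients ⇔ fewer than 3 successes in the first 11. With X ~ Binomial(11, 0.363636), P(Y > 11) = P(X ≤ 2).
  k=0: C(11,0)·0.363636^0·0.636364^11 = 0.006930
  k=1: C(11,1)·0.363636^1·0.636364^10 = 0.043563
  k=2: C(11,2)·0.363636^2·0.636364^9 = 0.124464
P(X ≤ 2) = 0.174957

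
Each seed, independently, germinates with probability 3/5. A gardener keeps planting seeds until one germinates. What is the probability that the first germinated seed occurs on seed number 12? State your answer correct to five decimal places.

0.00003

Geometric (trials to first success), p = 0.60.
P(Y = 12) = (1−p)^11 · p = 4.1943e-05 · 0.60 = 0.0000252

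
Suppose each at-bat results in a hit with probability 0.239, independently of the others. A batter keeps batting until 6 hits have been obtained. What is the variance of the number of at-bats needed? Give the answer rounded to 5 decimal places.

79.93558

Y = total at-bats until the sixth success; negative binomial with r=6, p=0.239.
Var(Y) = r(1−p)/p² = 6·0.761 / 0.239² = 79.9355754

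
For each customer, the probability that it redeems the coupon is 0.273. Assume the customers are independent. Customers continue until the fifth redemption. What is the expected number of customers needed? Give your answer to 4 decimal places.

Y = total customers until the fifth success; negative binomial with r=5, p=0.273.
E[Y] = r / p = 5 / 0.273 = 18.315018

18.3150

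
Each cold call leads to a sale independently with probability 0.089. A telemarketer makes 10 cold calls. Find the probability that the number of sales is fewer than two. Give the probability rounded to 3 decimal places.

X ~ Binomial(10, 0.089); P(X ≤ 1) = Σ C(10,k) p^k (1−p)^(10−k) over k:
  k=0: C(10,0)·0.089^0·0.911^10 = 0.39372
  k=1: C(10,1)·0.089^1·0.911^9 = 0.38464
Total = 0.77836

0.778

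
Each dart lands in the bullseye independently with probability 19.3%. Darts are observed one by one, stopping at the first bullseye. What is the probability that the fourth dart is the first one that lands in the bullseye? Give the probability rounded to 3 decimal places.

Geometric (trials to first success), p = 0.193.
P(Y = 4) = (1−p)^3 · p = 0.52556 · 0.193 = 0.10143

0.101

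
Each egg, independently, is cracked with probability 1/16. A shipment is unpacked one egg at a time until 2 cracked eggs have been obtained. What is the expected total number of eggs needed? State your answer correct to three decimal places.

32.000

Y = total eggs until the second success; negative binomial with r=2, p=0.0625.
E[Y] = r / p = 2 / 0.0625 = 32.00000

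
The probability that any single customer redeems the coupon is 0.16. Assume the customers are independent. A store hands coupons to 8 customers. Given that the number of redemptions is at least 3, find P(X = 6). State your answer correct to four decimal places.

0.0027

X ~ Binomial(8, 0.16). Want P(X=6 | X≥3) = P(X=6) / P(X≥3).
P(X=6) = C(8,6)·0.16^6·0.84^2 = 0.000331
P(X≥3) = 1 − 0.247876 − 0.377716 − 0.251810 = 0.122598
Ratio = 0.000331 / 0.122598 = 0.002704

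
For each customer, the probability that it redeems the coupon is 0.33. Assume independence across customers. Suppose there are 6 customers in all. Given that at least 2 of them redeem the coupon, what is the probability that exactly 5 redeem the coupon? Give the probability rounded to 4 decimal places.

X ~ Binomial(6, 0.33). Want P(X=5 | X≥2) = P(X=5) / P(X≥2).
P(X=5) = C(6,5)·0.33^5·0.67^1 = 0.015732
P(X≥2) = 1 − 0.090458 − 0.267325 = 0.642217
Ratio = 0.015732 / 0.642217 = 0.024497

0.0245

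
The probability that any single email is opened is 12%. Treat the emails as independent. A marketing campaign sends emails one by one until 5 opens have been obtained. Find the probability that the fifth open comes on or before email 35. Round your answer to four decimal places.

0.4125

Finishing within 35 emails ⇔ at least 5 successes in the first 35. With X ~ Binomial(35, 0.12), P(Y ≤ 35) = 1 − P(X ≤ 4).
  k=0: C(35,0)·0.12^0·0.88^35 = 0.011400
  k=1: C(35,1)·0.12^1·0.88^34 = 0.054408
  k=2: C(35,2)·0.12^2·0.88^33 = 0.126127
  k=3: C(35,3)·0.12^3·0.88^32 = 0.189190
  k=4: C(35,4)·0.12^4·0.88^31 = 0.206389
1 − 0.587514 = 0.412486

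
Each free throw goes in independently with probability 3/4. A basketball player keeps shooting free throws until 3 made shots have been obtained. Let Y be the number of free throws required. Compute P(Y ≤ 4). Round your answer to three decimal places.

Finishing within 4 free throws ⇔ at least 3 successes in the first 4. With X ~ Binomial(4, 0.75), P(Y ≤ 4) = 1 − P(X ≤ 2).
  k=0: C(4,0)·0.75^0·0.25^4 = 0.00391
  k=1: C(4,1)·0.75^1·0.25^3 = 0.04688
  k=2: C(4,2)·0.75^2·0.25^2 = 0.21094
1 − 0.26172 = 0.73828

0.738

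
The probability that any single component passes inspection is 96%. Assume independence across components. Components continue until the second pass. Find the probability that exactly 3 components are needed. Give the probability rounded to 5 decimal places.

0.07373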